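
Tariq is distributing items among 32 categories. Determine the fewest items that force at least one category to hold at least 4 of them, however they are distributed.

With 96 items one could put exactly 3 in each of the 32 categories, and no category would reach 4.
By pigeonhole, one more item must land in a category that already has 3, giving it 4.
So 32 × 3 + 1 = 97 items are required.

97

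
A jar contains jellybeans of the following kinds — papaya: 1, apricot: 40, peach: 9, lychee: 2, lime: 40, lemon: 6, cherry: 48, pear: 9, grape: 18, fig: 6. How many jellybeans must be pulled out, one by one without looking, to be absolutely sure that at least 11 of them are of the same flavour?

Pigeonhole: the 10 flavours are the holes; the jellybeans drawn are the pigeons.
To avoid 11 of any one flavour, the worst case takes at most 10 of each flavour, or every jellybean of a flavour that has fewer than 10.
That gives 1 + 10 + 9 + 2 + 10 + 6 + 10 + 9 + 10 + 6 = 73 jellybeans with no flavour reaching 11.
The next jellybean forces some flavour to 11, so 73 + 1 = 74.

74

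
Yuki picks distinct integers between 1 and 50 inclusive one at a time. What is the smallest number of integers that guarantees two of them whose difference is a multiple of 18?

Integers whose pairwise differences are multiples of 18 are exactly those sharing a remainder mod 18. By pigeonhole, the 18 residue classes mod 18 are the pigeonholes.
With 18 integers one could put 1 in each residue class and have no class reach 2.
The 19th integer pushes some class to 2, so 18·1 + 1 = 19.

19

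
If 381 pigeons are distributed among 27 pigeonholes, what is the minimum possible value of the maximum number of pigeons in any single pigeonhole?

By pigeonhole, the 27 pigeonholes are the holes and the 381 pigeons are the pigeons.
If every pigeonhole held at most 14 pigeons, the total would be at most 27 × 14 = 378, which is less than 381.
So some pigeonhole holds at least ⌈381/27⌉ = 15 pigeons.

15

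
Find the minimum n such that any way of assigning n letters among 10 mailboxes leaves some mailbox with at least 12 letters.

111

With 110 letters one could put exactly 11 in each of the 10 mailboxes, and no mailbox would reach 12.
By the pigeonhole principle, one more letter must land in a mailbox that already has 11, giving it 12.
So 10 × 11 + 1 = 111 letters are required.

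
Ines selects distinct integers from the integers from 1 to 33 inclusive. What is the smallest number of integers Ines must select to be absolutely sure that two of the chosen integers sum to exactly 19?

Two chosen integers sum to 19 exactly when both halves of some pair {x, 19−x} with 1 ≤ x ≤ 19−x ≤ 18 are chosen — 9 such pairs.
The remaining 15 elements (those with no distinct partner in range) can never complete a 19-sum, so the worst case takes all of them and one from each pair: 15 + 9 = 24.
Pigeonhole: the 25th integer has to be the second member of some pair, so 24 + 1 = 25.

25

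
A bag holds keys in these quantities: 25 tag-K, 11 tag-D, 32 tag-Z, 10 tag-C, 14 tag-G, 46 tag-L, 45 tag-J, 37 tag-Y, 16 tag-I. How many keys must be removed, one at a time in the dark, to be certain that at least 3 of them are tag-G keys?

In the worst case for collecting tag-G keys, every non-tag-G key comes out first.
There are 25 + 11 + 32 + 10 + 46 + 45 + 37 + 16 = 222 non-tag-G keys altogether.
After those, each further key must be tag-G, so 222 + 3 = 225 draws guarantee 3 tag-G keys.

225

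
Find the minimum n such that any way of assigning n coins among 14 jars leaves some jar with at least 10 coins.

127

With 126 coins one could put exactly 9 in each of the 14 jars, and no jar would reach 10.
One more coin must land in a jar that already has 9, giving it 10.
So 14 × 9 + 1 = 127 coins are required.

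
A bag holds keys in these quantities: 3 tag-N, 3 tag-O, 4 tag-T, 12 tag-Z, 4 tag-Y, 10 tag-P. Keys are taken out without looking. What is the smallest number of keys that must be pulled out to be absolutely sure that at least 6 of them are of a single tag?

Put each drawn key into a box by tag. The largest draw with every box below 6 takes min(count, 5) from each tag; tags with fewer than 5 contribute all they have.
Σ min(cᵢ, 5) = 3 + 3 + 4 + 5 + 4 + 5 = 24.
Draw number 24 + 1 = 25 must push one box to 6.

25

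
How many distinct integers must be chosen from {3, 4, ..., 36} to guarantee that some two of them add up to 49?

Two chosen integers sum to 49 exactly when both halves of some pair {x, 49−x} with 13 ≤ x ≤ 49−x ≤ 36 are chosen — 12 such pairs.
The remaining 10 elements (those with no distinct partner in range) can never complete a 49-sum, so the worst case takes all of them and one from each pair: 10 + 12 = 22.
By the pigeonhole principle, the 23rd integer has to be the second member of some pair, so 22 + 1 = 23.

23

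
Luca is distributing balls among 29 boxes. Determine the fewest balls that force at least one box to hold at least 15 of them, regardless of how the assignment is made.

With 406 balls one could put exactly 14 in each of the 29 boxes, and no box would reach 15.
One more ball must land in a box that already has 14, giving it 15.
So 29 × 14 + 1 = 407 balls are required.

407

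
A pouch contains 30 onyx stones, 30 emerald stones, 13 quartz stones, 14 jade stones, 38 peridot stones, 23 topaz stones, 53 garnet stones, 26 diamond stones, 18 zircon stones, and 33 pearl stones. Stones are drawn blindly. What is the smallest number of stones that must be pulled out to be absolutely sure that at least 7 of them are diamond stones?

259

In the worst case for collecting diamond stones, every non-diamond stone comes out first.
There are 30 + 30 + 13 + 14 + 38 + 23 + 53 + 18 + 33 = 252 non-diamond stones altogether.
After those, each further stone must be diamond, so 252 + 7 = 259 draws guarantee 7 diamond stones.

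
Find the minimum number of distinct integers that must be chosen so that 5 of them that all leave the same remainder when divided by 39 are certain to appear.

157

By the pigeonhole principle, the 39 residue classes mod 39 are the pigeonholes.
With 156 integers one could put 4 in each residue class and have no class reach 5.
The 157th integer pushes some class to 5, so 39·4 + 1 = 157.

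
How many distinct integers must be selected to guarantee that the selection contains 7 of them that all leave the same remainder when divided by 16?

The 16 residue classes mod 16 are the pigeonholes.
With 96 integers one could put 6 in each residue class and have no class reach 7.
The 97th integer pushes some class to 7, so 16·6 + 1 = 97.

97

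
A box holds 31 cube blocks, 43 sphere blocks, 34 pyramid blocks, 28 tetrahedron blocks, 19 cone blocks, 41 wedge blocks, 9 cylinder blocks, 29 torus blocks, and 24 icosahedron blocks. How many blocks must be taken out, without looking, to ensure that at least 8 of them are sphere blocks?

223

In the worst case for collecting sphere blocks, every non-sphere block comes out first.
There are 31 + 34 + 28 + 19 + 41 + 9 + 29 + 24 = 215 non-sphere blocks altogether.
After those, each further block must be sphere, so 215 + 8 = 223 draws guarantee 8 sphere blocks.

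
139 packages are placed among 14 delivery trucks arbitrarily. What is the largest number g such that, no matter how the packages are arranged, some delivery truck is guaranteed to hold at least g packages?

By pigeonhole, the 14 delivery trucks are the holes and the 139 packages are the pigeons.
If every delivery truck held at most 9 packages, the total would be at most 14 × 9 = 126, which is less than 139.
So some delivery truck holds at least ⌈139/14⌉ = 10 packages.

10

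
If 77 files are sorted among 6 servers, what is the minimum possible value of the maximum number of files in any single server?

13

The 6 servers are the holes and the 77 files are the pigeons.
If every server held at most 12 files, the total would be at most 6 × 12 = 72, which is less than 77.
So some server holds at least ⌈77/6⌉ = 13 files.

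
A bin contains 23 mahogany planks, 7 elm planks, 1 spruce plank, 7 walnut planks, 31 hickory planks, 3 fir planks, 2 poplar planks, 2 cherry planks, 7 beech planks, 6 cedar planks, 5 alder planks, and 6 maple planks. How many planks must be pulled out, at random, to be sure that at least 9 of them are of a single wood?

63

Pigeonhole: put each drawn plank into a box by wood. The largest draw with every box below 9 takes min(count, 8) from each wood; woods with fewer than 8 contribute all they have.
Σ min(cᵢ, 8) = 8 + 7 + 1 + 7 + 8 + 3 + 2 + 2 + 7 + 6 + 5 + 6 = 62.
Draw number 62 + 1 = 63 must push one box to 9.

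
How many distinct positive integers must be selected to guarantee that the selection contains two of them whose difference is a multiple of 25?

Integers whose pairwise differences are multiples of 25 are exactly those sharing a remainder mod 25. The 25 residue classes mod 25 are the pigeonholes.
With 25 integers one could put 1 in each residue class and have no class reach 2.
The 26th integer pushes some class to 2, so 25·1 + 1 = 26.

26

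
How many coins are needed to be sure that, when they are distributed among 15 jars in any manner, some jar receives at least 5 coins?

61

With 60 coins one could put exactly 4 in each of the 15 jars, and no jar would reach 5.
By pigeonhole, one more coin must land in a jar that already has 4, giving it 5.
So 15 × 4 + 1 = 61 coins are required.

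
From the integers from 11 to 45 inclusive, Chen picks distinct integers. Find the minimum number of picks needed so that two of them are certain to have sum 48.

Two chosen integers sum to 48 exactly when both halves of some pair {x, 48−x} with 11 ≤ x ≤ 48−x ≤ 37 are chosen — 13 such pairs.
The remaining 9 elements (those with no distinct partner in range) can never complete a 48-sum, so the worst case takes all of them and one from each pair: 9 + 13 = 22.
The 23rd integer has to be the second member of some pair, so 22 + 1 = 23.

23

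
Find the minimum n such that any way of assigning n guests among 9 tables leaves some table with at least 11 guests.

91

With 90 guests one could put exactly 10 in each of the 9 tables, and no table would reach 11.
Pigeonhole: one more guest must land in a table that already has 10, giving it 11.
So 9 × 10 + 1 = 91 guests are required.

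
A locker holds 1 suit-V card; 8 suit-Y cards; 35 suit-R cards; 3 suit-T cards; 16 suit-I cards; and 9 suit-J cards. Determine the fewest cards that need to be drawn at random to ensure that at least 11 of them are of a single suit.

An adversary could hand out at most 10 cards per suit (4 suits run out sooner): 1 + 8 + 10 + 3 + 10 + 9 = 41 cards and still no suit has 11.
One more card lands in a suit already at 10, so 42 draws are enough and 41 are not.

42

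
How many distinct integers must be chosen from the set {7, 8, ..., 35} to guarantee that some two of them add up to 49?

A set avoiding the sum 49 can contain at most one of each pair {x, 49−x}, plus the 7 elements whose complement lies outside the range.
The integers 7, …, 24 (18 of them) are such a set: any two sum to at least 7+8 = 15 and at most 23+24 = 47 < 49.
Pigeonhole: any 19th integer completes one of the 11 pairs, so 19 choices force a sum of 49.

19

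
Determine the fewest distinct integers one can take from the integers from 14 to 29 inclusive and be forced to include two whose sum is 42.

10

Two chosen integers sum to 42 exactly when both halves of some pair {x, 42−x} with 14 ≤ x ≤ 42−x ≤ 28 are chosen — 7 such pairs.
The remaining 2 elements (those with no distinct partner in range) can never complete a 42-sum, so the worst case takes all of them and one from each pair: 2 + 7 = 9.
The 10th integer has to be the second member of some pair, so 9 + 1 = 10.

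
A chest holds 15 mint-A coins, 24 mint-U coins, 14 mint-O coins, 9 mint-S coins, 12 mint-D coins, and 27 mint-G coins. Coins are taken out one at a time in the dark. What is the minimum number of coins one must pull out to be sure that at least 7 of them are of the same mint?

An adversary could hand out at most 6 coins per mint: 6 + 6 + 6 + 6 + 6 + 6 = 36 coins and still no mint has 7.
Pigeonhole: one more coin lands in a mint already at 6, so 37 draws are enough and 36 are not.

37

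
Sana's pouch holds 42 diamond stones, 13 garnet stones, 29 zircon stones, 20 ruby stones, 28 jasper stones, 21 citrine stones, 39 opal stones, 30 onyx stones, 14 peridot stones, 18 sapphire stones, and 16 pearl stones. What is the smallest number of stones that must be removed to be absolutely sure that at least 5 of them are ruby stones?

In the worst case for collecting ruby stones, every non-ruby stone comes out first.
There are 42 + 13 + 29 + 28 + 21 + 39 + 30 + 14 + 18 + 16 = 250 non-ruby stones altogether.
After those, each further stone must be ruby, so 250 + 5 = 255 draws guarantee 5 ruby stones.

255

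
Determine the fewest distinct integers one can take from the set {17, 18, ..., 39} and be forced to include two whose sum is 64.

A set avoiding the sum 64 can contain at most one of each pair {x, 64−x}, plus the 9 elements whose complement lies outside the range or equal to its own complement.
The integers 17, …, 32 (16 of them) are such a set: any two sum to at least 17+18 = 35 and at most 31+32 = 63 < 64.
Pigeonhole: any 17th integer completes one of the 7 pairs, so 17 choices force a sum of 64.

17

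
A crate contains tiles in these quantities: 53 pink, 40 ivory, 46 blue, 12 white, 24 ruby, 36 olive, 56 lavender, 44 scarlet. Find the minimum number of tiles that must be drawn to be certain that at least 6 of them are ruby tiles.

293

In the worst case for collecting ruby tiles, every non-ruby tile comes out first.
There are 53 + 40 + 46 + 12 + 36 + 56 + 44 = 287 non-ruby tiles altogether.
After those, each further tile must be ruby, so 287 + 6 = 293 draws guarantee 6 ruby tiles.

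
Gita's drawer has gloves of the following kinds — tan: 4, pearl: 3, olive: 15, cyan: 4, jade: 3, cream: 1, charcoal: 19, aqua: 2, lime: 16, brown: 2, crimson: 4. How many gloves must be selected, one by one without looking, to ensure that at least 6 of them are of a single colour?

39

Pigeonhole: put each drawn glove into a box by colour. The largest draw with every box below 6 takes min(count, 5) from each colour; colours with fewer than 5 contribute all they have.
Σ min(cᵢ, 5) = 4 + 3 + 5 + 4 + 3 + 1 + 5 + 2 + 5 + 2 + 4 = 38.
Draw number 38 + 1 = 39 must push one box to 6.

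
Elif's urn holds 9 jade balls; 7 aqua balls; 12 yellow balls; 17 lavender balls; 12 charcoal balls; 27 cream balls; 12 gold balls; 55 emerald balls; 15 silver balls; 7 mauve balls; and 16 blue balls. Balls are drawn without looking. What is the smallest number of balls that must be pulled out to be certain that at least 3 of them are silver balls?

177

In the worst case for collecting silver balls, every non-silver ball comes out first.
There are 9 + 7 + 12 + 17 + 12 + 27 + 12 + 55 + 7 + 16 = 174 non-silver balls altogether.
After those, each further ball must be silver, so 174 + 3 = 177 draws guarantee 3 silver balls.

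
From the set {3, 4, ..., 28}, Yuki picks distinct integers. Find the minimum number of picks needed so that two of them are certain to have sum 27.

Group the elements by complementary pair {x, 27−x}: {3,24}, {4,23}, {5,22}, …, giving 11 two-element pairs and 4 integers whose partner 27−x falls outside [3,28].
Treating each of those 15 groups as a pigeonhole, one can pick one integer per group — 15 integers — with no two summing to 27.
The 16th integer lands in an occupied pair, forcing a sum of 27.

16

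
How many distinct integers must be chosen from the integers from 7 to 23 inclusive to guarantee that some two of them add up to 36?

A set avoiding the sum 36 can contain at most one of each pair {x, 36−x}, plus the 7 elements whose complement lies outside the range or equal to its own complement.
The integers 7, …, 18 (12 of them) are such a set: any two sum to at least 7+8 = 15 and at most 17+18 = 35 < 36.
Any 13th integer completes one of the 5 pairs, so 13 choices force a sum of 36.

13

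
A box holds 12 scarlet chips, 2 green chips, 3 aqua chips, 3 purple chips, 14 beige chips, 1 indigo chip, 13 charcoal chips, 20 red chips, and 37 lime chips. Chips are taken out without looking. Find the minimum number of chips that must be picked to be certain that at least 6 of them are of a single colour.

35

By pigeonhole, put each drawn chip into a box by colour. The largest draw with every box below 6 takes min(count, 5) from each colour; colours with fewer than 5 contribute all they have.
Σ min(cᵢ, 5) = 5 + 2 + 3 + 3 + 5 + 1 + 5 + 5 + 5 = 34.
Draw number 34 + 1 = 35 must push one box to 6.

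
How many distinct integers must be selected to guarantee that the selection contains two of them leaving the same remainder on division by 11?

12

By the pigeonhole principle, the 11 residue classes mod 11 are the pigeonholes.
With 11 integers one could put 1 in each residue class and have no class reach 2.
The 12th integer pushes some class to 2, so 11·1 + 1 = 12.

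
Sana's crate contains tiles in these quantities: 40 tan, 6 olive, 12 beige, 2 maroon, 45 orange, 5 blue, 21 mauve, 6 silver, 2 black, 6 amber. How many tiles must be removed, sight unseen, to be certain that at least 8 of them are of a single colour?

56

An adversary could hand out at most 7 tiles per colour (6 colours run out sooner): 7 + 6 + 7 + 2 + 7 + 5 + 7 + 6 + 2 + 6 = 55 tiles and still no colour has 8.
One more tile lands in a colour already at 7, so 56 draws are enough and 55 are not.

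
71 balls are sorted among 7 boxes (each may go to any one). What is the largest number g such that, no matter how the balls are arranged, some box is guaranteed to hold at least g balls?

The 7 boxes are the holes and the 71 balls are the pigeons.
If every box held at most 10 balls, the total would be at most 7 × 10 = 70, which is less than 71.
So some box holds at least ⌈71/7⌉ = 11 balls.

11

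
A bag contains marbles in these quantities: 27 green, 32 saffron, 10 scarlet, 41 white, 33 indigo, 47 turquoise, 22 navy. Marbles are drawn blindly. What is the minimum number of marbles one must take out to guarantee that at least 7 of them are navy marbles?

In the worst case for collecting navy marbles, every non-navy marble comes out first.
There are 27 + 32 + 10 + 41 + 33 + 47 = 190 non-navy marbles altogether.
After those, each further marble must be navy, so 190 + 7 = 197 draws guarantee 7 navy marbles.

197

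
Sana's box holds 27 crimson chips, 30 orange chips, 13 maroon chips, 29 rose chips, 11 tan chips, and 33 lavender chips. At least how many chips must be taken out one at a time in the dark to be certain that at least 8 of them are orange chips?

In the worst case for collecting orange chips, every non-orange chip comes out first.
There are 27 + 13 + 29 + 11 + 33 = 113 non-orange chips altogether.
After those, each further chip must be orange, so 113 + 8 = 121 draws guarantee 8 orange chips.

121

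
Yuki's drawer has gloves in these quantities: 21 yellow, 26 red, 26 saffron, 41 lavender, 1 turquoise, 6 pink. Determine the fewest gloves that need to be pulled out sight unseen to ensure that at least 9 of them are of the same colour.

40

An adversary could hand out at most 8 gloves per colour (turquoise, pink run out sooner): 8 + 8 + 8 + 8 + 1 + 6 = 39 gloves and still no colour has 9.
By the pigeonhole principle, one more glove lands in a colour already at 8, so 40 draws are enough and 39 are not.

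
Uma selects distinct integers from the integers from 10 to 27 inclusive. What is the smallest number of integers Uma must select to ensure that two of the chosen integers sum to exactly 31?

A set avoiding the sum 31 can contain at most one of each pair {x, 31−x}, plus the 6 elements whose complement lies outside the range.
The integers 16, …, 27 (12 of them) are such a set: any two sum to at least 16+17 = 33 > 31.
Pigeonhole: any 13th integer completes one of the 6 pairs, so 13 choices force a sum of 31.

13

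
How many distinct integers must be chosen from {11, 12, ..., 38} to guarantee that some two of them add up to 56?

19

A set avoiding the sum 56 can contain at most one of each pair {x, 56−x}, plus the 8 elements whose complement lies outside the range or equal to its own complement.
The integers 11, …, 28 (18 of them) are such a set: any two sum to at least 11+12 = 23 and at most 27+28 = 55 < 56.
Pigeonhole: any 19th integer completes one of the 10 pairs, so 19 choices force a sum of 56.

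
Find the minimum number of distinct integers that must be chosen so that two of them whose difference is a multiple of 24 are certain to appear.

Integers whose pairwise differences are multiples of 24 are exactly those sharing a remainder mod 24. The 24 residue classes mod 24 are the pigeonholes.
With 24 integers one could put 1 in each residue class and have no class reach 2.
The 25th integer pushes some class to 2, so 24·1 + 1 = 25.

25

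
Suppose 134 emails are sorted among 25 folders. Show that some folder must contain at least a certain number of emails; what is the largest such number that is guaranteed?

By the pigeonhole principle, the 25 folders are the holes and the 134 emails are the pigeons.
If every folder held at most 5 emails, the total would be at most 25 × 5 = 125, which is less than 134.
So some folder holds at least ⌈134/25⌉ = 6 emails.

6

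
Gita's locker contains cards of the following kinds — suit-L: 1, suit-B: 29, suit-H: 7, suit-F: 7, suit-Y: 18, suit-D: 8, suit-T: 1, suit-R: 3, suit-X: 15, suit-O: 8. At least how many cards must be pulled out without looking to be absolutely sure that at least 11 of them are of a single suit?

The 10 suits are the holes; the cards drawn are the pigeons.
To avoid 11 of any one suit, the worst case takes at most 10 of each suit, or every card of a suit that has fewer than 10.
That gives 1 + 10 + 7 + 7 + 10 + 8 + 1 + 3 + 10 + 8 = 65 cards with no suit reaching 11.
The next card forces some suit to 11, so 65 + 1 = 66.

66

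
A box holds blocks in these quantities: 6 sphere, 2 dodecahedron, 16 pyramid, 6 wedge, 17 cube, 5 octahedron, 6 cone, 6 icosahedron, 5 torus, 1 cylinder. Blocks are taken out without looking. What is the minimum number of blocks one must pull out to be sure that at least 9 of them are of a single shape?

Pigeonhole: the 10 shapes are the holes; the blocks drawn are the pigeons.
To avoid 9 of any one shape, the worst case takes at most 8 of each shape, or every block of a shape that has fewer than 8.
That gives 6 + 2 + 8 + 6 + 8 + 5 + 6 + 6 + 5 + 1 = 53 blocks with no shape reaching 9.
The next block forces some shape to 9, so 53 + 1 = 54.

54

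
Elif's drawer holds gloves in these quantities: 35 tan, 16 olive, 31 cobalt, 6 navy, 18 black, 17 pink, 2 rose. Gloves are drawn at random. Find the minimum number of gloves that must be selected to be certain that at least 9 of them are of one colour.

An adversary could hand out at most 8 gloves per colour (navy, rose run out sooner): 8 + 8 + 8 + 6 + 8 + 8 + 2 = 48 gloves and still no colour has 9.
By pigeonhole, one more glove lands in a colour already at 8, so 49 draws are enough and 48 are not.

49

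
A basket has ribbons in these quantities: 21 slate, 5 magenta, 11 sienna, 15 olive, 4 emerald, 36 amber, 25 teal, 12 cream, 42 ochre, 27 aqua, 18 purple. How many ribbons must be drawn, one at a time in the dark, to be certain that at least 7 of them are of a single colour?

64

Pigeonhole: put each drawn ribbon into a box by colour. The largest draw with every box below 7 takes min(count, 6) from each colour; colours with fewer than 6 contribute all they have.
Σ min(cᵢ, 6) = 6 + 5 + 6 + 6 + 4 + 6 + 6 + 6 + 6 + 6 + 6 = 63.
Draw number 63 + 1 = 64 must push one box to 7.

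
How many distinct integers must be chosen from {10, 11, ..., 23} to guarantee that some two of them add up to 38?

11

A set avoiding the sum 38 can contain at most one of each pair {x, 38−x}, plus the 6 elements whose complement lies outside the range or equal to its own complement.
The integers 10, …, 19 (10 of them) are such a set: any two sum to at least 10+11 = 21 and at most 18+19 = 37 < 38.
By pigeonhole, any 11th integer completes one of the 4 pairs, so 11 choices force a sum of 38.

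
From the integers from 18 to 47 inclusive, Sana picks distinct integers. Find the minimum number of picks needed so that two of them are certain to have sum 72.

Two chosen integers sum to 72 exactly when both halves of some pair {x, 72−x} with 25 ≤ x ≤ 72−x ≤ 47 are chosen — 11 such pairs.
The remaining 8 elements (those with no distinct partner in range) can never complete a 72-sum, so the worst case takes all of them and one from each pair: 8 + 11 = 19.
The 20th integer has to be the second member of some pair, so 19 + 1 = 20.

20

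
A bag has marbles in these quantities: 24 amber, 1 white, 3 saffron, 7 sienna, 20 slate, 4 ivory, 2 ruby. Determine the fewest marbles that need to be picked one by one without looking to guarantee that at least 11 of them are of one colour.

38

An adversary could hand out at most 10 marbles per colour (5 colours run out sooner): 10 + 1 + 3 + 7 + 10 + 4 + 2 = 37 marbles and still no colour has 11.
One more marble lands in a colour already at 10, so 38 draws are enough and 37 are not.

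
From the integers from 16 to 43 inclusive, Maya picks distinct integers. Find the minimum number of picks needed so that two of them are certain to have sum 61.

Two chosen integers sum to 61 exactly when both halves of some pair {x, 61−x} with 18 ≤ x ≤ 61−x ≤ 43 are chosen — 13 such pairs.
The remaining 2 elements (those with no distinct partner in range) can never complete a 61-sum, so the worst case takes all of them and one from each pair: 2 + 13 = 15.
The 16th integer has to be the second member of some pair, so 15 + 1 = 16.

16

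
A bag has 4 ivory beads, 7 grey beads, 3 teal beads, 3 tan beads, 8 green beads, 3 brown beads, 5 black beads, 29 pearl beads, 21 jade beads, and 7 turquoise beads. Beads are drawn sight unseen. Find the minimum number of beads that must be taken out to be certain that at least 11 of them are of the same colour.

An adversary could hand out at most 10 beads per colour (8 colours run out sooner): 4 + 7 + 3 + 3 + 8 + 3 + 5 + 10 + 10 + 7 = 60 beads and still no colour has 11.
One more bead lands in a colour already at 10, so 61 draws are enough and 60 are not.

61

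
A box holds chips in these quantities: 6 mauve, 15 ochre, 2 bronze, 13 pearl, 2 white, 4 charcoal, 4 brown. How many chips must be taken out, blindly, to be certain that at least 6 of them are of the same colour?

28

An adversary could hand out at most 5 chips per colour (4 colours run out sooner): 5 + 5 + 2 + 5 + 2 + 4 + 4 = 27 chips and still no colour has 6.
Pigeonhole: one more chip lands in a colour already at 5, so 28 draws are enough and 27 are not.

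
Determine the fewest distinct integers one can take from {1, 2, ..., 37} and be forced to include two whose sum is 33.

Group the elements by complementary pair {x, 33−x}: {1,32}, {2,31}, {3,30}, …, giving 16 two-element pairs and 5 integers whose partner 33−x falls outside [1,37].
Treating each of those 21 groups as a pigeonhole, one can pick one integer per group — 21 integers — with no two summing to 33.
The 22nd integer lands in an occupied pair, forcing a sum of 33.

22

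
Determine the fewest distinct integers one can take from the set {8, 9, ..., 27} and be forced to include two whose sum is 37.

A set avoiding the sum 37 can contain at most one of each pair {x, 37−x}, plus the 2 elements whose complement lies outside the range.
The integers 8, …, 18 (11 of them) are such a set: any two sum to at least 8+9 = 17 and at most 17+18 = 35 < 37.
Pigeonhole: any 12th integer completes one of the 9 pairs, so 12 choices force a sum of 37.

12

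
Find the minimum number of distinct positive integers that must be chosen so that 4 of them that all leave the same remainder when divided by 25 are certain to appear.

76

The 25 residue classes mod 25 are the pigeonholes.
With 75 integers one could put 3 in each residue class and have no class reach 4.
The 76th integer pushes some class to 4, so 25·3 + 1 = 76.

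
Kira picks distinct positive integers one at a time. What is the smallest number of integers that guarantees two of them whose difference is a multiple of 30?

Integers whose pairwise differences are multiples of 30 are exactly those sharing a remainder mod 30. The 30 residue classes mod 30 are the pigeonholes.
With 30 integers one could put 1 in each residue class and have no class reach 2.
The 31st integer pushes some class to 2, so 30·1 + 1 = 31.

31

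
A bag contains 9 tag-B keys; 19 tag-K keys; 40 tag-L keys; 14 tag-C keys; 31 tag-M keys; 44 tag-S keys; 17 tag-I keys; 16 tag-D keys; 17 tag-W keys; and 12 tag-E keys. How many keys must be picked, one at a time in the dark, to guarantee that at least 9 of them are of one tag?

81

An adversary could hand out at most 8 keys per tag: 8 + 8 + 8 + 8 + 8 + 8 + 8 + 8 + 8 + 8 = 80 keys and still no tag has 9.
One more key lands in a tag already at 8, so 81 draws are enough and 80 are not.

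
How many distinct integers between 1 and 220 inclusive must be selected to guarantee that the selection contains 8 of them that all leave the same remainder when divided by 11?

The 11 residue classes mod 11 are the pigeonholes.
With 77 integers one could put 7 in each residue class and have no class reach 8.
The 78th integer pushes some class to 8, so 11·7 + 1 = 78.

78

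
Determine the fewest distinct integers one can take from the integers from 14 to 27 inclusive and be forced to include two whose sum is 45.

Two chosen integers sum to 45 exactly when both halves of some pair {x, 45−x} with 18 ≤ x ≤ 45−x ≤ 27 are chosen — 5 such pairs.
The remaining 4 elements (those with no distinct partner in range) can never complete a 45-sum, so the worst case takes all of them and one from each pair: 4 + 5 = 9.
The 10th integer has to be the second member of some pair, so 9 + 1 = 10.

10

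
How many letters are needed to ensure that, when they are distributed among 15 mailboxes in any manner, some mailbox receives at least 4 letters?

With 45 letters one could put exactly 3 in each of the 15 mailboxes, and no mailbox would reach 4.
One more letter must land in a mailbox that already has 3, giving it 4.
So 15 × 3 + 1 = 46 letters are required.

46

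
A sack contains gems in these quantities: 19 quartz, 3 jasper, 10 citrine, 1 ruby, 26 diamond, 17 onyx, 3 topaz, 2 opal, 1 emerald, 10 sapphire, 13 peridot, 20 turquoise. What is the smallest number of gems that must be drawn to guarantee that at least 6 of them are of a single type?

An adversary could hand out at most 5 gems per type (5 types run out sooner): 5 + 3 + 5 + 1 + 5 + 5 + 3 + 2 + 1 + 5 + 5 + 5 = 45 gems and still no type has 6.
By the pigeonhole principle, one more gem lands in a type already at 5, so 46 draws are enough and 45 are not.

46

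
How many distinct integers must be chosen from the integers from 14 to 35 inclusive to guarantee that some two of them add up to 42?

Two chosen integers sum to 42 exactly when both halves of some pair {x, 42−x} with 14 ≤ x ≤ 42−x ≤ 28 are chosen — 7 such pairs.
The remaining 8 elements (those with no distinct partner in range) can never complete a 42-sum, so the worst case takes all of them and one from each pair: 8 + 7 = 15.
By pigeonhole, the 16th integer has to be the second member of some pair, so 15 + 1 = 16.

16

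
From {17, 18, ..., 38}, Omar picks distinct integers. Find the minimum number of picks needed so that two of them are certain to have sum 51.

A set avoiding the sum 51 can contain at most one of each pair {x, 51−x}, plus the 4 elements whose complement lies outside the range.
The integers 26, …, 38 (13 of them) are such a set: any two sum to at least 26+27 = 53 > 51.
By pigeonhole, any 14th integer completes one of the 9 pairs, so 14 choices force a sum of 51.

14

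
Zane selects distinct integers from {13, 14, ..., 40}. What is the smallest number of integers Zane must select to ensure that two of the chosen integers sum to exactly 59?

18

Two chosen integers sum to 59 exactly when both halves of some pair {x, 59−x} with 19 ≤ x ≤ 59−x ≤ 40 are chosen — 11 such pairs.
The remaining 6 elements (those with no distinct partner in range) can never complete a 59-sum, so the worst case takes all of them and one from each pair: 6 + 11 = 17.
By the pigeonhole principle, the 18th integer has to be the second member of some pair, so 17 + 1 = 18.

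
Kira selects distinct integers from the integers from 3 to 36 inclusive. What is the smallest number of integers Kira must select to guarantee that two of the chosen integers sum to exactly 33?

Two chosen integers sum to 33 exactly when both halves of some pair {x, 33−x} with 3 ≤ x ≤ 33−x ≤ 30 are chosen — 14 such pairs.
The remaining 6 elements (those with no distinct partner in range) can never complete a 33-sum, so the worst case takes all of them and one from each pair: 6 + 14 = 20.
The 21st integer has to be the second member of some pair, so 20 + 1 = 21.

21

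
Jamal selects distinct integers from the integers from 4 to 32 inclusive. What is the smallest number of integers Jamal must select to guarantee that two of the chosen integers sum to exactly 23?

22

A set avoiding the sum 23 can contain at most one of each pair {x, 23−x}, plus the 13 elements whose complement lies outside the range.
The integers 12, …, 32 (21 of them) are such a set: any two sum to at least 12+13 = 25 > 23.
By the pigeonhole principle, any 22nd integer completes one of the 8 pairs, so 22 choices force a sum of 23.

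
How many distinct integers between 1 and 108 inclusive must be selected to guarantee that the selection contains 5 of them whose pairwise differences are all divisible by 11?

Integers whose pairwise differences are multiples of 11 are exactly those sharing a remainder mod 11. Pigeonhole: the 11 residue classes mod 11 are the pigeonholes.
With 44 integers one could put 4 in each residue class and have no class reach 5.
The 45th integer pushes some class to 5, so 11·4 + 1 = 45.

45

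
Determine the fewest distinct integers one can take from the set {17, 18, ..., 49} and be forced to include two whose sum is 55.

23

Two chosen integers sum to 55 exactly when both halves of some pair {x, 55−x} with 17 ≤ x ≤ 55−x ≤ 38 are chosen — 11 such pairs.
The remaining 11 elements (those with no distinct partner in range) can never complete a 55-sum, so the worst case takes all of them and one from each pair: 11 + 11 = 22.
The 23rd integer has to be the second member of some pair, so 22 + 1 = 23.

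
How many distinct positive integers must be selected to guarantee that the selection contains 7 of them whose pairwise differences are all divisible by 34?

205

Integers whose pairwise differences are multiples of 34 are exactly those sharing a remainder mod 34. Pigeonhole: the 34 residue classes mod 34 are the pigeonholes.
With 204 integers one could put 6 in each residue class and have no class reach 7.
The 205th integer pushes some class to 7, so 34·6 + 1 = 205.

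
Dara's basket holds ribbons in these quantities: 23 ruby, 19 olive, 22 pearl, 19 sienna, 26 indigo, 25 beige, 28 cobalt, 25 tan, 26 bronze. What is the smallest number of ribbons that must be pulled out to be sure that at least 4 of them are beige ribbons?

192

In the worst case for collecting beige ribbons, every non-beige ribbon comes out first.
There are 23 + 19 + 22 + 19 + 26 + 28 + 25 + 26 = 188 non-beige ribbons altogether.
After those, each further ribbon must be beige, so 188 + 4 = 192 draws guarantee 4 beige ribbons.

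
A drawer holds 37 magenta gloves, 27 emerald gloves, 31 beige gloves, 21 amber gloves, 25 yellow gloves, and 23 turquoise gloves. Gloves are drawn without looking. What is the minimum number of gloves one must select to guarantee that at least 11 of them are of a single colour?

61

By pigeonhole, put each drawn glove into a box by colour. The largest draw with every box below 11 takes min(count, 10) from each colour.
Σ min(cᵢ, 10) = 10 + 10 + 10 + 10 + 10 + 10 = 60.
Draw number 60 + 1 = 61 must push one box to 11.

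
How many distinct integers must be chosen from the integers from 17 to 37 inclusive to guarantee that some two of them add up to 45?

Group the elements by complementary pair {x, 45−x}: {17,28}, {18,27}, {19,26}, …, giving 6 two-element pairs and 9 integers whose partner 45−x falls outside [17,37].
Pigeonhole: treating each of those 15 groups as a pigeonhole, one can pick one integer per group — 15 integers — with no two summing to 45.
The 16th integer lands in an occupied pair, forcing a sum of 45.

16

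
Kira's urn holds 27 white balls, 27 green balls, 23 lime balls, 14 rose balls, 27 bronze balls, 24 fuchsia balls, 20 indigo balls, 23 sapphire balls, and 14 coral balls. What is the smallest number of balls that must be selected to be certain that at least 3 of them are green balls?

175

In the worst case for collecting green balls, every non-green ball comes out first.
There are 27 + 23 + 14 + 27 + 24 + 20 + 23 + 14 = 172 non-green balls altogether.
After those, each further ball must be green, so 172 + 3 = 175 draws guarantee 3 green balls.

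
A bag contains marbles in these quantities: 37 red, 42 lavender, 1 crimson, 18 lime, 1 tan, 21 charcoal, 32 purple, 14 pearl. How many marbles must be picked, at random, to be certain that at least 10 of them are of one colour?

57

The 8 colours are the holes; the marbles drawn are the pigeons.
To avoid 10 of any one colour, the worst case takes at most 9 of each colour, or every marble of a colour that has fewer than 9.
That gives 9 + 9 + 1 + 9 + 1 + 9 + 9 + 9 = 56 marbles with no colour reaching 10.
The next marble forces some colour to 10, so 56 + 1 = 57.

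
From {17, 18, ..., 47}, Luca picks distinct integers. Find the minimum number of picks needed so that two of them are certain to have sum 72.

Two chosen integers sum to 72 exactly when both halves of some pair {x, 72−x} with 25 ≤ x ≤ 72−x ≤ 47 are chosen — 11 such pairs.
The remaining 9 elements (those with no distinct partner in range) can never complete a 72-sum, so the worst case takes all of them and one from each pair: 9 + 11 = 20.
The 21st integer has to be the second member of some pair, so 20 + 1 = 21.

21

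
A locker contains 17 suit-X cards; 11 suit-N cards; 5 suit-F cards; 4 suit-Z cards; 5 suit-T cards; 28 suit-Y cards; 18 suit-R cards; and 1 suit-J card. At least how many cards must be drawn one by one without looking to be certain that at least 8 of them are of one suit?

44

An adversary could hand out at most 7 cards per suit (4 suits run out sooner): 7 + 7 + 5 + 4 + 5 + 7 + 7 + 1 = 43 cards and still no suit has 8.
By pigeonhole, one more card lands in a suit already at 7, so 44 draws are enough and 43 are not.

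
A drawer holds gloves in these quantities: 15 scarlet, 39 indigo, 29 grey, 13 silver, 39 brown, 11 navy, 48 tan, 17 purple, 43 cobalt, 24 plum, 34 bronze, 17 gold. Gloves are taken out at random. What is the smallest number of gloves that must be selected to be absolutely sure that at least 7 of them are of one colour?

73

An adversary could hand out at most 6 gloves per colour: 6 + 6 + 6 + 6 + 6 + 6 + 6 + 6 + 6 + 6 + 6 + 6 = 72 gloves and still no colour has 7.
By the pigeonhole principle, one more glove lands in a colour already at 6, so 73 draws are enough and 72 are not.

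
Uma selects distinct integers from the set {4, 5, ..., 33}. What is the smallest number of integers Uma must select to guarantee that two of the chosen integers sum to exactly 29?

A set avoiding the sum 29 can contain at most one of each pair {x, 29−x}, plus the 8 elements whose complement lies outside the range.
The integers 15, …, 33 (19 of them) are such a set: any two sum to at least 15+16 = 31 > 29.
Pigeonhole: any 20th integer completes one of the 11 pairs, so 20 choices force a sum of 29.

20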